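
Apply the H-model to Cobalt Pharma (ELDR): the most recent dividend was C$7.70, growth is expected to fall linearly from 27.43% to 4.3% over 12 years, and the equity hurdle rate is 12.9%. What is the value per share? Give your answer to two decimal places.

C$217.64

H-model: P₀ = D₀[(1+g_L) + H(g_S−g_L)]/(r−g_L), with H = 12/2 = 6.
P₀ = 7.70 × [(1+0.043) + 6×(0.2743−0.043)] / (0.129−0.043)
   = 7.70 × 2.4308 / 0.086 = 217.6414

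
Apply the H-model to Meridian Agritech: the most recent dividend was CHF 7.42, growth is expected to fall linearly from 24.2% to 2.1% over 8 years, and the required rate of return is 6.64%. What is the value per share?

CHF 311.35

H-model: P₀ = D₀[(1+g_L) + H(g_S−g_L)]/(r−g_L), with H = 8/2 = 4.
P₀ = 7.42 × [(1+0.021) + 4×(0.242−0.021)] / (0.0664−0.021)
   = 7.42 × 1.9050 / 0.0454 = 311.3458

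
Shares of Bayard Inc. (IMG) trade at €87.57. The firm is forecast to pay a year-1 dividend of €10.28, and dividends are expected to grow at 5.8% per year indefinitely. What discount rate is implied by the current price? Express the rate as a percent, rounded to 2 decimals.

17.54%

Rearranging the constant-growth DDM: r = D₁/P₀ + g.
r = 10.2800 / 87.57 + 0.058 = 0.11739 + 0.058 = 0.17539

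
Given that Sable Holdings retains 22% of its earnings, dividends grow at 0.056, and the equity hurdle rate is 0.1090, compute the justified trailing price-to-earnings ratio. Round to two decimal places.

15.54

Payout ratio b = 1 − 0.22 = 0.78.
Justified trailing P/E = b(1+g)/(r−g) = 0.78×(1+0.056)/(0.109−0.056) = 15.5411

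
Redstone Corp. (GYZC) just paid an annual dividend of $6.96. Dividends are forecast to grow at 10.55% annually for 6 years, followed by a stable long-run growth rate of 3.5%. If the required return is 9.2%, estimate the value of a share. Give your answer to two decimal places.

$179.65

Two-stage DDM. Project D₁…D_6 at 0.1055, terminal growth 0.035, discount at r = 0.092.
D_1 = 7.6943
D_2 = 8.5060
D_3 = 9.4034
D_4 = 10.3955
D_5 = 11.4922
D_6 = 12.7046
Terminal value at t=6: TV = D_7/(r−g) = 13.1493/(0.092−0.035) = 230.6892
P₀ = 7.6943/(1+0.092)^1 + 8.5060/(1+0.092)^2 + 9.4034/(1+0.092)^3 + 10.3955/(1+0.092)^4 + 11.4922/(1+0.092)^5 + 12.7046/(1+0.092)^6 + 230.6892/(1+0.092)^6 = 179.6524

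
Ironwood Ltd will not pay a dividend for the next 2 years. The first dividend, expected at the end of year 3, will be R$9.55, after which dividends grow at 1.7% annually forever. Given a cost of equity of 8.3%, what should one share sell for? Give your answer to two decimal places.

R$123.37

Deferred-dividend DDM. At t=2 the remaining stream is a growing perpetuity with first payment D_3 = 9.55.
V_2 = D_3/(r−g) = 9.55/(0.083−0.017) = 144.6970
P₀ = V_2/(1+r)^2 = 144.6970/(1+0.083)^2 = 123.3680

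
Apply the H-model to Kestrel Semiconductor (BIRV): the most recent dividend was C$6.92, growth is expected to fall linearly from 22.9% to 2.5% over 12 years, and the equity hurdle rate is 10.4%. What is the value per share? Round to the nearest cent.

H-model: P₀ = D₀[(1+g_L) + H(g_S−g_L)]/(r−g_L), with H = 12/2 = 6.
P₀ = 6.92 × [(1+0.025) + 6×(0.229−0.025)] / (0.104−0.025)
   = 6.92 × 2.2490 / 0.079 = 197.0010

C$197.00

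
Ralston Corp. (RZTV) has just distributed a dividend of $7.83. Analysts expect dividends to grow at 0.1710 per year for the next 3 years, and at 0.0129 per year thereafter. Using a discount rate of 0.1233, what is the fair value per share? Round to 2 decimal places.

Two-stage DDM. Project D₁…D_3 at 0.171, terminal growth 0.0129, discount at r = 0.1233.
D_1 = 9.1689
D_2 = 10.7368
D_3 = 12.5728
Terminal value at t=3: TV = D_4/(r−g) = 12.7350/(0.1233−0.0129) = 115.3533
P₀ = 9.1689/(1+0.1233)^1 + 10.7368/(1+0.1233)^2 + 12.5728/(1+0.1233)^3 + 115.3533/(1+0.1233)^3 = 106.9267

$106.93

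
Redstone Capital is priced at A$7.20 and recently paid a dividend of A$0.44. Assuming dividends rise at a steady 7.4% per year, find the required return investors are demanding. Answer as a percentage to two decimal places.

13.96%

Rearranging the constant-growth DDM: r = D₁/P₀ + g.
D₁ = 0.44 × (1 + 0.074) = 0.4726.
r = 0.4726 / 7.20 + 0.074 = 0.06563 + 0.074 = 0.13963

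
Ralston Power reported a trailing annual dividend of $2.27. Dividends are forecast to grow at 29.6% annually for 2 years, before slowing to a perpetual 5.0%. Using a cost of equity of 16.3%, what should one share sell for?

$31.54

Two-stage DDM. Project D₁…D_2 at 0.296, terminal growth 0.05, discount at r = 0.163.
D_1 = 2.9419
D_2 = 3.8127
Terminal value at t=2: TV = D_3/(r−g) = 4.0034/(0.163−0.05) = 35.4280
P₀ = 2.9419/(1+0.163)^1 + 3.8127/(1+0.163)^2 + 35.4280/(1+0.163)^2 = 31.5416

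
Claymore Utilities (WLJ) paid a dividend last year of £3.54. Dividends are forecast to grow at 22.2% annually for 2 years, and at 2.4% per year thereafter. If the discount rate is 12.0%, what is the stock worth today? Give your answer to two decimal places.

Two-stage DDM. Project D₁…D_2 at 0.222, terminal growth 0.024, discount at r = 0.12.
D_1 = 4.3259
D_2 = 5.2862
Terminal value at t=2: TV = D_3/(r−g) = 5.4131/(0.12−0.024) = 56.3864
P₀ = 4.3259/(1+0.12)^1 + 5.2862/(1+0.12)^2 + 56.3864/(1+0.12)^2 = 53.0274

£53.03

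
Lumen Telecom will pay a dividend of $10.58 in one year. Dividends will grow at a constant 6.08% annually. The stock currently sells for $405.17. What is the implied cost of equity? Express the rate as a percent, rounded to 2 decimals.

8.69%

Rearranging the constant-growth DDM: r = D₁/P₀ + g.
r = 10.5800 / 405.17 + 0.0608 = 0.02611 + 0.0608 = 0.08691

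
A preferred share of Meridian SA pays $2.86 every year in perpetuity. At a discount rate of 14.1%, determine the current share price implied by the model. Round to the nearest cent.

$20.28

Zero-growth DDM (perpetuity): P₀ = D/r = 2.86 / 0.141 = 20.2837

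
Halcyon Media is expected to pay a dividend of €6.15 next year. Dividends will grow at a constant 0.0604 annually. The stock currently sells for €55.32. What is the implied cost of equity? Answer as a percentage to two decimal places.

Rearranging the constant-growth DDM: r = D₁/P₀ + g.
r = 6.1500 / 55.32 + 0.0604 = 0.11117 + 0.0604 = 0.17157

17.16%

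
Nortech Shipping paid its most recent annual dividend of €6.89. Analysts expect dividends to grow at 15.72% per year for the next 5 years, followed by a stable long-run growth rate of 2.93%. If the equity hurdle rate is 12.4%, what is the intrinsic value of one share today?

€124.25

Two-stage DDM. Project D₁…D_5 at 0.1572, terminal growth 0.0293, discount at r = 0.124.
D_1 = 7.9731
D_2 = 9.2265
D_3 = 10.6769
D_4 = 12.3553
D_5 = 14.2975
Terminal value at t=5: TV = D_6/(r−g) = 14.7165/(0.124−0.0293) = 155.4008
P₀ = 7.9731/(1+0.124)^1 + 9.2265/(1+0.124)^2 + 10.6769/(1+0.124)^3 + 12.3553/(1+0.124)^4 + 14.2975/(1+0.124)^5 + 155.4008/(1+0.124)^5 = 124.2463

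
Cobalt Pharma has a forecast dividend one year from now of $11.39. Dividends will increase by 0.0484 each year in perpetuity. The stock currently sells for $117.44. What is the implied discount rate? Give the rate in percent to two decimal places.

14.54%

Rearranging the constant-growth DDM: r = D₁/P₀ + g.
r = 11.3900 / 117.44 + 0.0484 = 0.09699 + 0.0484 = 0.14539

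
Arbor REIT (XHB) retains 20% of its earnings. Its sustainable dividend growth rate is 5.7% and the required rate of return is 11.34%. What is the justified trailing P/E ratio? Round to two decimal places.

14.99

Payout ratio b = 1 − 0.20 = 0.80.
Justified trailing P/E = b(1+g)/(r−g) = 0.80×(1+0.057)/(0.1134−0.057) = 14.9929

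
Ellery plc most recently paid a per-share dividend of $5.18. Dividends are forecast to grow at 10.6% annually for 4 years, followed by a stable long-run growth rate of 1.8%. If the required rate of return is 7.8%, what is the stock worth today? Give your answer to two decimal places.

$119.48

Two-stage DDM. Project D₁…D_4 at 0.106, terminal growth 0.018, discount at r = 0.078.
D_1 = 5.7291
D_2 = 6.3364
D_3 = 7.0080
D_4 = 7.7509
Terminal value at t=4: TV = D_5/(r−g) = 7.8904/(0.078−0.018) = 131.5064
P₀ = 5.7291/(1+0.078)^1 + 6.3364/(1+0.078)^2 + 7.0080/(1+0.078)^3 + 7.7509/(1+0.078)^4 + 131.5064/(1+0.078)^4 = 119.4813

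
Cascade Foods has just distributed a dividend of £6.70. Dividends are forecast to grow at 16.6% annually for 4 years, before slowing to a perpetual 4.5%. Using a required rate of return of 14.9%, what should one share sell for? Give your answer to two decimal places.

Two-stage DDM. Project D₁…D_4 at 0.166, terminal growth 0.045, discount at r = 0.149.
D_1 = 7.8122
D_2 = 9.1090
D_3 = 10.6211
D_4 = 12.3842
Terminal value at t=4: TV = D_5/(r−g) = 12.9415/(0.149−0.045) = 124.4377
P₀ = 7.8122/(1+0.149)^1 + 9.1090/(1+0.149)^2 + 10.6211/(1+0.149)^3 + 12.3842/(1+0.149)^4 + 124.4377/(1+0.149)^4 = 99.2017

£99.20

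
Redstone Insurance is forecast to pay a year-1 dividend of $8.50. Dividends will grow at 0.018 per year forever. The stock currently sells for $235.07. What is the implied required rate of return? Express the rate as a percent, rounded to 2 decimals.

5.42%

Rearranging the constant-growth DDM: r = D₁/P₀ + g.
r = 8.5000 / 235.07 + 0.018 = 0.03616 + 0.018 = 0.05416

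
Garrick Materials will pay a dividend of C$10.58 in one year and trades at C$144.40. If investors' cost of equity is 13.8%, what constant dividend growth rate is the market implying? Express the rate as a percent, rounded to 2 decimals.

6.47%

From P₀ = D₁/(r − g), the implied growth is g = r − D₁/P₀.
g = 0.138 − 10.58/144.40 = 0.138 − 0.07327 = 0.06473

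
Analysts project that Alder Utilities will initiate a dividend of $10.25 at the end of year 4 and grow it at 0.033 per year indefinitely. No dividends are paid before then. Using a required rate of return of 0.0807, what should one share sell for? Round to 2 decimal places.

$170.25

Deferred-dividend DDM. At t=3 the remaining stream is a growing perpetuity with first payment D_4 = 10.25.
V_3 = D_4/(r−g) = 10.25/(0.0807−0.033) = 214.8847
P₀ = V_3/(1+r)^3 = 214.8847/(1+0.0807)^3 = 170.2511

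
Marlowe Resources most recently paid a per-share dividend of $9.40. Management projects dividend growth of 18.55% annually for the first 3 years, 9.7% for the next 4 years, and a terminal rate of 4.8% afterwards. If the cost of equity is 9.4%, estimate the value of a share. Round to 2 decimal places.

$356.87

Three-stage DDM. Project D₁…D_7; terminal Gordon value at t=7 with g = 0.048; discount at r = 0.094.
D_1 = 11.1437
D_2 = 13.2109
D_3 = 15.6615
D_4 = 17.1806
D_5 = 18.8472
D_6 = 20.6753
D_7 = 22.6808
TV_7 = 23.7695/(0.094−0.048) = 516.7286
P₀ = Σ Dₜ/(1+r)ᵗ + TV_7/(1+r)^7 = 356.8725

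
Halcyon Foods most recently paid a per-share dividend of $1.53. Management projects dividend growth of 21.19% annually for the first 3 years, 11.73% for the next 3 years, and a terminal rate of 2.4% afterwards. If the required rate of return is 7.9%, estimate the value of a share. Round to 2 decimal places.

Three-stage DDM. Project D₁…D_6; terminal Gordon value at t=6 with g = 0.024; discount at r = 0.079.
D_1 = 1.8542
D_2 = 2.2471
D_3 = 2.7233
D_4 = 3.0427
D_5 = 3.3996
D_6 = 3.7984
TV_6 = 3.8896/(0.079−0.024) = 70.7194
P₀ = Σ Dₜ/(1+r)ᵗ + TV_6/(1+r)^6 = 57.6062

$57.61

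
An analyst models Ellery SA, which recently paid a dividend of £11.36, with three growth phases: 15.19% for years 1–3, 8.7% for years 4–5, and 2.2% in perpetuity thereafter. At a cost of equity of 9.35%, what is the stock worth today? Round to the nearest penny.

Three-stage DDM. Project D₁…D_5; terminal Gordon value at t=5 with g = 0.022; discount at r = 0.0935.
D_1 = 13.0856
D_2 = 15.0733
D_3 = 17.3629
D_4 = 18.8735
D_5 = 20.5155
TV_5 = 20.9668/(0.0935−0.022) = 293.2423
P₀ = Σ Dₜ/(1+r)ᵗ + TV_5/(1+r)^5 = 251.7300

£251.73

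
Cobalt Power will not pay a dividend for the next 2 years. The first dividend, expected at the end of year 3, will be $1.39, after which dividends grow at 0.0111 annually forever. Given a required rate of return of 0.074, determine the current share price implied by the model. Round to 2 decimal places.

Deferred-dividend DDM. At t=2 the remaining stream is a growing perpetuity with first payment D_3 = 1.39.
V_2 = D_3/(r−g) = 1.39/(0.074−0.0111) = 22.0986
P₀ = V_2/(1+r)^2 = 22.0986/(1+0.074)^2 = 19.1582

$19.16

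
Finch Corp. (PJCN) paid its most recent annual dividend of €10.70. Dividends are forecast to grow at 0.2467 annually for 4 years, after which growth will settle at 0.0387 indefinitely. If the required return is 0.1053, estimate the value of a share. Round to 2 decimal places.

€328.46

Two-stage DDM. Project D₁…D_4 at 0.2467, terminal growth 0.0387, discount at r = 0.1053.
D_1 = 13.3397
D_2 = 16.6306
D_3 = 20.7334
D_4 = 25.8483
Terminal value at t=4: TV = D_5/(r−g) = 26.8486/(0.1053−0.0387) = 403.1322
P₀ = 13.3397/(1+0.1053)^1 + 16.6306/(1+0.1053)^2 + 20.7334/(1+0.1053)^3 + 25.8483/(1+0.1053)^4 + 403.1322/(1+0.1053)^4 = 328.4558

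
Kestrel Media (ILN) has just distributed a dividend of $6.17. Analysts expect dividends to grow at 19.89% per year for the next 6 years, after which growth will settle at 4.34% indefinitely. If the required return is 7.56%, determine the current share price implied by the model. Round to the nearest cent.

$438.48

Two-stage DDM. Project D₁…D_6 at 0.1989, terminal growth 0.0434, discount at r = 0.0756.
D_1 = 7.3972
D_2 = 8.8685
D_3 = 10.6325
D_4 = 12.7473
D_5 = 15.2827
D_6 = 18.3224
Terminal value at t=6: TV = D_7/(r−g) = 19.1176/(0.0756−0.0434) = 593.7148
P₀ = 7.3972/(1+0.0756)^1 + 8.8685/(1+0.0756)^2 + 10.6325/(1+0.0756)^3 + 12.7473/(1+0.0756)^4 + 15.2827/(1+0.0756)^5 + 18.3224/(1+0.0756)^6 + 593.7148/(1+0.0756)^6 = 438.4780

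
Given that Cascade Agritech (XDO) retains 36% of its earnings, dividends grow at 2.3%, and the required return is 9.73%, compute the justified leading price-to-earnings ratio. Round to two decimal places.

8.61

Payout ratio b = 1 − 0.36 = 0.64.
Justified leading P/E = b/(r−g) = 0.64/(0.0973−0.023) = 8.6137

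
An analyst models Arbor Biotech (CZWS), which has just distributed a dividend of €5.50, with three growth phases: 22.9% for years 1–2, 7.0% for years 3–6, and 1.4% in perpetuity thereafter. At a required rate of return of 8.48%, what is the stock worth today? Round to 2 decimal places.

Three-stage DDM. Project D₁…D_6; terminal Gordon value at t=6 with g = 0.014; discount at r = 0.0848.
D_1 = 6.7595
D_2 = 8.3074
D_3 = 8.8889
D_4 = 9.5112
D_5 = 10.1770
D_6 = 10.8893
TV_6 = 11.0418/(0.0848−0.014) = 155.9575
P₀ = Σ Dₜ/(1+r)ᵗ + TV_6/(1+r)^6 = 136.2772

€136.28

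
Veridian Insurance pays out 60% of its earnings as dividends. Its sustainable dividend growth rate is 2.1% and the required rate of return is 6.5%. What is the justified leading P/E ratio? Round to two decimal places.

Justified leading P/E = b/(r−g) = 0.60/(0.065−0.021) = 13.6364

13.64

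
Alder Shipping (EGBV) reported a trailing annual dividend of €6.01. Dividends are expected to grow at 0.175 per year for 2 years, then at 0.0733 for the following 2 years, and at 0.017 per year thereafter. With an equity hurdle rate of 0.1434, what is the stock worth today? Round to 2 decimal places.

Three-stage DDM. Project D₁…D_4; terminal Gordon value at t=4 with g = 0.017; discount at r = 0.1434.
D_1 = 7.0617
D_2 = 8.2976
D_3 = 8.9058
D_4 = 9.5586
TV_4 = 9.7211/(0.1434−0.017) = 76.9071
P₀ = Σ Dₜ/(1+r)ᵗ + TV_4/(1+r)^4 = 69.0689

€69.07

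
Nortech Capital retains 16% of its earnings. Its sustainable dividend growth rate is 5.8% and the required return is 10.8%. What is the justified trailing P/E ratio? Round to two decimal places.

Payout ratio b = 1 − 0.16 = 0.84.
Justified trailing P/E = b(1+g)/(r−g) = 0.84×(1+0.058)/(0.108−0.058) = 17.7744

17.77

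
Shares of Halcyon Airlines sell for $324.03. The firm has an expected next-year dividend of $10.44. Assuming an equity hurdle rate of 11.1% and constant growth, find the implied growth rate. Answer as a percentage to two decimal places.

From P₀ = D₁/(r − g), the implied growth is g = r − D₁/P₀.
g = 0.111 − 10.44/324.03 = 0.111 − 0.03222 = 0.07878

7.88%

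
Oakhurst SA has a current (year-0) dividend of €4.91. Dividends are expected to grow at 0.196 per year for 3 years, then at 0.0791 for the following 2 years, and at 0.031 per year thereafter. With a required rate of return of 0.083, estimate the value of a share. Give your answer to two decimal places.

€161.35

Three-stage DDM. Project D₁…D_5; terminal Gordon value at t=5 with g = 0.031; discount at r = 0.083.
D_1 = 5.8724
D_2 = 7.0233
D_3 = 8.3999
D_4 = 9.0644
D_5 = 9.7813
TV_5 = 10.0846/(0.083−0.031) = 193.9339
P₀ = Σ Dₜ/(1+r)ᵗ + TV_5/(1+r)^5 = 161.3478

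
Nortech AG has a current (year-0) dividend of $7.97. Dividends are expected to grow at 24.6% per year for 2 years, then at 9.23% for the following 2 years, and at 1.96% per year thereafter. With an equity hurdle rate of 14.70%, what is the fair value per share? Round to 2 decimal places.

Three-stage DDM. Project D₁…D_4; terminal Gordon value at t=4 with g = 0.0196; discount at r = 0.147.
D_1 = 9.9306
D_2 = 12.3736
D_3 = 13.5156
D_4 = 14.7631
TV_4 = 15.0525/(0.147−0.0196) = 118.1513
P₀ = Σ Dₜ/(1+r)ᵗ + TV_4/(1+r)^4 = 103.8122

$103.81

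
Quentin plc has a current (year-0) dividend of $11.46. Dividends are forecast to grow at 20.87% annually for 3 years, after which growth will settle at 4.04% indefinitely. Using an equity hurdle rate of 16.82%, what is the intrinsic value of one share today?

Two-stage DDM. Project D₁…D_3 at 0.2087, terminal growth 0.0404, discount at r = 0.1682.
D_1 = 13.8517
D_2 = 16.7426
D_3 = 20.2367
Terminal value at t=3: TV = D_4/(r−g) = 21.0543/(0.1682−0.0404) = 164.7440
P₀ = 13.8517/(1+0.1682)^1 + 16.7426/(1+0.1682)^2 + 20.2367/(1+0.1682)^3 + 164.7440/(1+0.1682)^3 = 140.1569

$140.16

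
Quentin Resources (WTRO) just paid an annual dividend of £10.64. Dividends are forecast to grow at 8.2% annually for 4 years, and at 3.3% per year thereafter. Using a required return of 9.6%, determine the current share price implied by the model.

Two-stage DDM. Project D₁…D_4 at 0.082, terminal growth 0.033, discount at r = 0.096.
D_1 = 11.5125
D_2 = 12.4565
D_3 = 13.4779
D_4 = 14.5831
Terminal value at t=4: TV = D_5/(r−g) = 15.0644/(0.096−0.033) = 239.1170
P₀ = 11.5125/(1+0.096)^1 + 12.4565/(1+0.096)^2 + 13.4779/(1+0.096)^3 + 14.5831/(1+0.096)^4 + 239.1170/(1+0.096)^4 = 206.9356

£206.94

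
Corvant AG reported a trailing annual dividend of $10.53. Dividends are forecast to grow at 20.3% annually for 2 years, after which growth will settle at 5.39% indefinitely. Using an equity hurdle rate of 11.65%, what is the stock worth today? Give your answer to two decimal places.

$229.38

Two-stage DDM. Project D₁…D_2 at 0.203, terminal growth 0.0539, discount at r = 0.1165.
D_1 = 12.6676
D_2 = 15.2391
Terminal value at t=2: TV = D_3/(r−g) = 16.0605/(0.1165−0.0539) = 256.5575
P₀ = 12.6676/(1+0.1165)^1 + 15.2391/(1+0.1165)^2 + 256.5575/(1+0.1165)^2 = 229.3810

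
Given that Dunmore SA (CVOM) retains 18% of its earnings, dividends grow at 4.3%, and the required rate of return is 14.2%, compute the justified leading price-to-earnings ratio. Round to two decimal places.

Payout ratio b = 1 − 0.18 = 0.82.
Justified leading P/E = b/(r−g) = 0.82/(0.142−0.043) = 8.2828

8.28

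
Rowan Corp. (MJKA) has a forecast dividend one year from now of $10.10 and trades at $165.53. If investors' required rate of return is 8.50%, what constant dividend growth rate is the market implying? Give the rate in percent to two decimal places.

2.40%

From P₀ = D₁/(r − g), the implied growth is g = r − D₁/P₀.
g = 0.085 − 10.10/165.53 = 0.085 − 0.06102 = 0.02398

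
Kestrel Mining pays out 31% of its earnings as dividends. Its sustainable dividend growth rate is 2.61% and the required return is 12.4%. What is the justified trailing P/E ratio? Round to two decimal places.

3.25

Justified trailing P/E = b(1+g)/(r−g) = 0.31×(1+0.0261)/(0.124−0.0261) = 3.2491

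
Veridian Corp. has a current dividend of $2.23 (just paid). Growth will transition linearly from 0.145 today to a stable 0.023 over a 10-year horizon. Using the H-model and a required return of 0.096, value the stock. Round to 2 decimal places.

H-model: P₀ = D₀[(1+g_L) + H(g_S−g_L)]/(r−g_L), with H = 10/2 = 5.
P₀ = 2.23 × [(1+0.023) + 5×(0.145−0.023)] / (0.096−0.023)
   = 2.23 × 1.6330 / 0.073 = 49.8848

$49.88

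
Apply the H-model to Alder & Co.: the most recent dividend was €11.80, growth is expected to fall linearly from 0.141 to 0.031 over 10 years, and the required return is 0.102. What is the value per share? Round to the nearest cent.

H-model: P₀ = D₀[(1+g_L) + H(g_S−g_L)]/(r−g_L), with H = 10/2 = 5.
P₀ = 11.80 × [(1+0.031) + 5×(0.141−0.031)] / (0.102−0.031)
   = 11.80 × 1.5810 / 0.071 = 262.7577

€262.76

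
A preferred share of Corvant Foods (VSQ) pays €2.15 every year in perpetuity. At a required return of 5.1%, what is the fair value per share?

€42.16

Zero-growth DDM (perpetuity): P₀ = D/r = 2.15 / 0.051 = 42.1569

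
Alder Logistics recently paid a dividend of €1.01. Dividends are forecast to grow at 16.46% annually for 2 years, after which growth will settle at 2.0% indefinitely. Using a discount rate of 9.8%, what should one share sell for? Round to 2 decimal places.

€17.07

Two-stage DDM. Project D₁…D_2 at 0.1646, terminal growth 0.02, discount at r = 0.098.
D_1 = 1.1762
D_2 = 1.3699
Terminal value at t=2: TV = D_3/(r−g) = 1.3973/(0.098−0.02) = 17.9135
P₀ = 1.1762/(1+0.098)^1 + 1.3699/(1+0.098)^2 + 17.9135/(1+0.098)^2 = 17.0660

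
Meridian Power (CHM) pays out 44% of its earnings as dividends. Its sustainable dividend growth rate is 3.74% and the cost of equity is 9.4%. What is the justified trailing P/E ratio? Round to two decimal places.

8.06

Justified trailing P/E = b(1+g)/(r−g) = 0.44×(1+0.0374)/(0.094−0.0374) = 8.0646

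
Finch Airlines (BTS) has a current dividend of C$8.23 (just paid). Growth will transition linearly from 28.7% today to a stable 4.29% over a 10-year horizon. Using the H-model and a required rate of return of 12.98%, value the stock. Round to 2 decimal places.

H-model: P₀ = D₀[(1+g_L) + H(g_S−g_L)]/(r−g_L), with H = 10/2 = 5.
P₀ = 8.23 × [(1+0.0429) + 5×(0.287−0.0429)] / (0.1298−0.0429)
   = 8.23 × 2.2634 / 0.0869 = 214.3588

C$214.36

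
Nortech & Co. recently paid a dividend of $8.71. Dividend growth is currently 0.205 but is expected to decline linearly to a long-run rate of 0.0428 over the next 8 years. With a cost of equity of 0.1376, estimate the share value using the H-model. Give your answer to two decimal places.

$155.42

H-model: P₀ = D₀[(1+g_L) + H(g_S−g_L)]/(r−g_L), with H = 8/2 = 4.
P₀ = 8.71 × [(1+0.0428) + 4×(0.205−0.0428)] / (0.1376−0.0428)
   = 8.71 × 1.6916 / 0.0948 = 155.4202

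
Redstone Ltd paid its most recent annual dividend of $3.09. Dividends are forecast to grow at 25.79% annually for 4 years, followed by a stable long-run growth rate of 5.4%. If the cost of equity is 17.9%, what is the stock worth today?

$48.33

Two-stage DDM. Project D₁…D_4 at 0.2579, terminal growth 0.054, discount at r = 0.179.
D_1 = 3.8869
D_2 = 4.8893
D_3 = 6.1503
D_4 = 7.7365
Terminal value at t=4: TV = D_5/(r−g) = 8.1542/(0.179−0.054) = 65.2339
P₀ = 3.8869/(1+0.179)^1 + 4.8893/(1+0.179)^2 + 6.1503/(1+0.179)^3 + 7.7365/(1+0.179)^4 + 65.2339/(1+0.179)^4 = 48.3322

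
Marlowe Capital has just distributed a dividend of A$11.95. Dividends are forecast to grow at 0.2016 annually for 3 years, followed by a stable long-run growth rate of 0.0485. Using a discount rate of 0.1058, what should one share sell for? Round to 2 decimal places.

Two-stage DDM. Project D₁…D_3 at 0.2016, terminal growth 0.0485, discount at r = 0.1058.
D_1 = 14.3591
D_2 = 17.2539
D_3 = 20.7323
Terminal value at t=3: TV = D_4/(r−g) = 21.7378/(0.1058−0.0485) = 379.3687
P₀ = 14.3591/(1+0.1058)^1 + 17.2539/(1+0.1058)^2 + 20.7323/(1+0.1058)^3 + 379.3687/(1+0.1058)^3 = 322.9921

A$322.99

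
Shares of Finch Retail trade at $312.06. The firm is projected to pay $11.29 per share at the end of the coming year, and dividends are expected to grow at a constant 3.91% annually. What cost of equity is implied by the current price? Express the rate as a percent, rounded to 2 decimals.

7.53%

Rearranging the constant-growth DDM: r = D₁/P₀ + g.
r = 11.2900 / 312.06 + 0.0391 = 0.03618 + 0.0391 = 0.07528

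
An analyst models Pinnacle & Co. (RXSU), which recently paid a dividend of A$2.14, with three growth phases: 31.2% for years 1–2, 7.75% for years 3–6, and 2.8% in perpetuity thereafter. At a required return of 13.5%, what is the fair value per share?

A$37.71

Three-stage DDM. Project D₁…D_6; terminal Gordon value at t=6 with g = 0.028; discount at r = 0.135.
D_1 = 2.8077
D_2 = 3.6837
D_3 = 3.9692
D_4 = 4.2768
D_5 = 4.6082
D_6 = 4.9654
TV_6 = 5.1044/(0.135−0.028) = 47.7046
P₀ = Σ Dₜ/(1+r)ᵗ + TV_6/(1+r)^6 = 37.7085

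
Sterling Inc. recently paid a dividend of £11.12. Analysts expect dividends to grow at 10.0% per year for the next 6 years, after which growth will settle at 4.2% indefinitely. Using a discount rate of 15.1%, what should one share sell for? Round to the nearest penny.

Two-stage DDM. Project D₁…D_6 at 0.1, terminal growth 0.042, discount at r = 0.151.
D_1 = 12.2320
D_2 = 13.4552
D_3 = 14.8007
D_4 = 16.2808
D_5 = 17.9089
D_6 = 19.6998
Terminal value at t=6: TV = D_7/(r−g) = 20.5271/(0.151−0.042) = 188.3225
P₀ = 12.2320/(1+0.151)^1 + 13.4552/(1+0.151)^2 + 14.8007/(1+0.151)^3 + 16.2808/(1+0.151)^4 + 17.9089/(1+0.151)^5 + 19.6998/(1+0.151)^6 + 188.3225/(1+0.151)^6 = 138.0975

£138.10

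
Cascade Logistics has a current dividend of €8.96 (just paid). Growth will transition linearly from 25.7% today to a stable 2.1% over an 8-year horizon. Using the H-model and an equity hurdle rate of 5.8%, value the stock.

€475.85

H-model: P₀ = D₀[(1+g_L) + H(g_S−g_L)]/(r−g_L), with H = 8/2 = 4.
P₀ = 8.96 × [(1+0.021) + 4×(0.257−0.021)] / (0.058−0.021)
   = 8.96 × 1.9650 / 0.037 = 475.8486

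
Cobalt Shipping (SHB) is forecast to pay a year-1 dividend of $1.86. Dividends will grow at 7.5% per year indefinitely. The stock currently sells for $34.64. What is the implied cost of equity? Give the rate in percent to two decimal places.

Rearranging the constant-growth DDM: r = D₁/P₀ + g.
r = 1.8600 / 34.64 + 0.075 = 0.05370 + 0.075 = 0.12870

12.87%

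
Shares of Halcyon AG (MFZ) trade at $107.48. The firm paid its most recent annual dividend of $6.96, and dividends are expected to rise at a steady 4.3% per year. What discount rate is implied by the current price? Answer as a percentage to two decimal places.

11.05%

Rearranging the constant-growth DDM: r = D₁/P₀ + g.
D₁ = 6.96 × (1 + 0.043) = 7.2593.
r = 7.2593 / 107.48 + 0.043 = 0.06754 + 0.043 = 0.11054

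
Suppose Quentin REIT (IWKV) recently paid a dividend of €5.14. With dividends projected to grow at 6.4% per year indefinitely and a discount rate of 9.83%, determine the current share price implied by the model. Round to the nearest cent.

€159.44

Gordon growth model: P₀ = D₁/(r − g). D₁ = 5.14 × (1 + 0.064) = 5.4690.
P₀ = 5.4690 / (0.0983 − 0.064) = 5.4690 / 0.0343 = 159.4449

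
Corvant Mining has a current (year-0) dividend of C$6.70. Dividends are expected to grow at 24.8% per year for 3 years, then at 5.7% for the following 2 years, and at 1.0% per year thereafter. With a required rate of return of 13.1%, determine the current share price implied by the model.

Three-stage DDM. Project D₁…D_5; terminal Gordon value at t=5 with g = 0.01; discount at r = 0.131.
D_1 = 8.3616
D_2 = 10.4353
D_3 = 13.0232
D_4 = 13.7655
D_5 = 14.5502
TV_5 = 14.6957/(0.131−0.01) = 121.4520
P₀ = Σ Dₜ/(1+r)ᵗ + TV_5/(1+r)^5 = 106.4564

C$106.46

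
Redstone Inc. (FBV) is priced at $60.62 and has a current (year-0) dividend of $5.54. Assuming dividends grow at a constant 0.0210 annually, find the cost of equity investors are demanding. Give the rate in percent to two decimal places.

Rearranging the constant-growth DDM: r = D₁/P₀ + g.
D₁ = 5.54 × (1 + 0.021) = 5.6563.
r = 5.6563 / 60.62 + 0.021 = 0.09331 + 0.021 = 0.11431

11.43%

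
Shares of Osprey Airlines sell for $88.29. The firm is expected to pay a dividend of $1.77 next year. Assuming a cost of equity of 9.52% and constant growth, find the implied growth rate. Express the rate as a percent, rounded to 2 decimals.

7.52%

From P₀ = D₁/(r − g), the implied growth is g = r − D₁/P₀.
g = 0.0952 − 1.77/88.29 = 0.0952 − 0.02005 = 0.07515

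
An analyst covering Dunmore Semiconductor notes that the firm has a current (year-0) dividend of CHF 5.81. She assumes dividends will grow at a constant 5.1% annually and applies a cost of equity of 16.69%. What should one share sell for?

CHF 52.69

Gordon growth model: P₀ = D₁/(r − g). D₁ = 5.81 × (1 + 0.051) = 6.1063.
P₀ = 6.1063 / (0.1669 − 0.051) = 6.1063 / 0.1159 = 52.6860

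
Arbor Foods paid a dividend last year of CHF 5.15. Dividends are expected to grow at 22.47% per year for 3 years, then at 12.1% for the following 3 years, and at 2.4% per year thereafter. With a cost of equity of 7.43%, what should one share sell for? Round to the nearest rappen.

CHF 221.61

Three-stage DDM. Project D₁…D_6; terminal Gordon value at t=6 with g = 0.024; discount at r = 0.0743.
D_1 = 6.3072
D_2 = 7.7244
D_3 = 9.4601
D_4 = 10.6048
D_5 = 11.8880
D_6 = 13.3264
TV_6 = 13.6462/(0.0743−0.024) = 271.2971
P₀ = Σ Dₜ/(1+r)ᵗ + TV_6/(1+r)^6 = 221.6104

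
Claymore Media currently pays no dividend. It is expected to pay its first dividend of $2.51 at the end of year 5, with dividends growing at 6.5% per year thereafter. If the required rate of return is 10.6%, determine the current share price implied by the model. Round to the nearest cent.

Deferred-dividend DDM. At t=4 the remaining stream is a growing perpetuity with first payment D_5 = 2.51.
V_4 = D_5/(r−g) = 2.51/(0.106−0.065) = 61.2195
P₀ = V_4/(1+r)^4 = 61.2195/(1+0.106)^4 = 40.9138

$40.91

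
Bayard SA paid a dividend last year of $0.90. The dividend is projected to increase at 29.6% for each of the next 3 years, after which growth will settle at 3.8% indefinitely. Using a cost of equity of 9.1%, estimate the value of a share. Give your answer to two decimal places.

$33.39

Two-stage DDM. Project D₁…D_3 at 0.296, terminal growth 0.038, discount at r = 0.091.
D_1 = 1.1664
D_2 = 1.5117
D_3 = 1.9591
Terminal value at t=3: TV = D_4/(r−g) = 2.0336/(0.091−0.038) = 38.3689
P₀ = 1.1664/(1+0.091)^1 + 1.5117/(1+0.091)^2 + 1.9591/(1+0.091)^3 + 38.3689/(1+0.091)^3 = 33.3942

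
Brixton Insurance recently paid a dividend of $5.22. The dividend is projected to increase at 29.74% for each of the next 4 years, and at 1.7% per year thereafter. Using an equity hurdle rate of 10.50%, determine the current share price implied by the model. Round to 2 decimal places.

$146.34

Two-stage DDM. Project D₁…D_4 at 0.2974, terminal growth 0.017, discount at r = 0.105.
D_1 = 6.7724
D_2 = 8.7865
D_3 = 11.3997
D_4 = 14.7899
Terminal value at t=4: TV = D_5/(r−g) = 15.0414/(0.105−0.017) = 170.9245
P₀ = 6.7724/(1+0.105)^1 + 8.7865/(1+0.105)^2 + 11.3997/(1+0.105)^3 + 14.7899/(1+0.105)^4 + 170.9245/(1+0.105)^4 = 146.3391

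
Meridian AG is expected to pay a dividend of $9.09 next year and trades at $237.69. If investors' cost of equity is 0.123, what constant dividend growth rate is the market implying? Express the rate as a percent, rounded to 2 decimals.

8.48%

From P₀ = D₁/(r − g), the implied growth is g = r − D₁/P₀.
g = 0.123 − 9.09/237.69 = 0.123 − 0.03824 = 0.08476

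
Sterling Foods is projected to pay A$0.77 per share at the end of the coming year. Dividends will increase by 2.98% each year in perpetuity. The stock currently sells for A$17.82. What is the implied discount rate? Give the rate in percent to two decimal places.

7.30%

Rearranging the constant-growth DDM: r = D₁/P₀ + g.
r = 0.7700 / 17.82 + 0.0298 = 0.04321 + 0.0298 = 0.07301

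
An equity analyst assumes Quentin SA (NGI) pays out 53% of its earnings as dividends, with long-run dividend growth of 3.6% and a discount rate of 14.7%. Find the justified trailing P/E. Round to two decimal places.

4.95

Justified trailing P/E = b(1+g)/(r−g) = 0.53×(1+0.036)/(0.147−0.036) = 4.9467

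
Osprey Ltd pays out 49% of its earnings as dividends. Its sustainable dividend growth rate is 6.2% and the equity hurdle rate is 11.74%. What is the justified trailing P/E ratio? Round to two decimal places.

9.39

Justified trailing P/E = b(1+g)/(r−g) = 0.49×(1+0.062)/(0.1174−0.062) = 9.3931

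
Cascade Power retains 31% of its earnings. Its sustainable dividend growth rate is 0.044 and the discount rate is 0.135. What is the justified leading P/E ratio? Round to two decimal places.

Payout ratio b = 1 − 0.31 = 0.69.
Justified leading P/E = b/(r−g) = 0.69/(0.135−0.044) = 7.5824

7.58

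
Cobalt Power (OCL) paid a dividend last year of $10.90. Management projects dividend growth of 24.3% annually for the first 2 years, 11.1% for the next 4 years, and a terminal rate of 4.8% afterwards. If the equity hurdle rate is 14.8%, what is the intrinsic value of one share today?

Three-stage DDM. Project D₁…D_6; terminal Gordon value at t=6 with g = 0.048; discount at r = 0.148.
D_1 = 13.5487
D_2 = 16.8410
D_3 = 18.7104
D_4 = 20.7872
D_5 = 23.0946
D_6 = 25.6581
TV_6 = 26.8897/(0.148−0.048) = 268.8972
P₀ = Σ Dₜ/(1+r)ᵗ + TV_6/(1+r)^6 = 189.1795

$189.18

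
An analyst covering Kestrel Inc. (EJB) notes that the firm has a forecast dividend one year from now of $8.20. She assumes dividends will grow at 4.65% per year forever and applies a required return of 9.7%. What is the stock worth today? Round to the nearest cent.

$162.38

Gordon growth model: P₀ = D₁/(r − g), with D₁ = 8.20 given directly.
P₀ = 8.2000 / (0.097 − 0.0465) = 8.2000 / 0.0505 = 162.3762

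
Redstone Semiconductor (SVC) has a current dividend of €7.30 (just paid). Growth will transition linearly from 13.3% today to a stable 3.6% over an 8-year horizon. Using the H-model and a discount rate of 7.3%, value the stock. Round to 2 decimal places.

€280.95

H-model: P₀ = D₀[(1+g_L) + H(g_S−g_L)]/(r−g_L), with H = 8/2 = 4.
P₀ = 7.30 × [(1+0.036) + 4×(0.133−0.036)] / (0.073−0.036)
   = 7.30 × 1.4240 / 0.037 = 280.9514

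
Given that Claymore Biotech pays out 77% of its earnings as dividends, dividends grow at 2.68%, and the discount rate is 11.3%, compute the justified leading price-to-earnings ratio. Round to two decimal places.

Justified leading P/E = b/(r−g) = 0.77/(0.113−0.0268) = 8.9327

8.93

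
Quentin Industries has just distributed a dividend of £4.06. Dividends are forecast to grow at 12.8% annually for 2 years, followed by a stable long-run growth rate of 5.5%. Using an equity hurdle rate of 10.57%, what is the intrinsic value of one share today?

Two-stage DDM. Project D₁…D_2 at 0.128, terminal growth 0.055, discount at r = 0.1057.
D_1 = 4.5797
D_2 = 5.1659
Terminal value at t=2: TV = D_3/(r−g) = 5.4500/(0.1057−0.055) = 107.4951
P₀ = 4.5797/(1+0.1057)^1 + 5.1659/(1+0.1057)^2 + 107.4951/(1+0.1057)^2 = 96.2927

£96.29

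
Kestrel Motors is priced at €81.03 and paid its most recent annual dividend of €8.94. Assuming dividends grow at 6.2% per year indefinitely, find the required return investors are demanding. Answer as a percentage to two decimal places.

Rearranging the constant-growth DDM: r = D₁/P₀ + g.
D₁ = 8.94 × (1 + 0.062) = 9.4943.
r = 9.4943 / 81.03 + 0.062 = 0.11717 + 0.062 = 0.17917

17.92%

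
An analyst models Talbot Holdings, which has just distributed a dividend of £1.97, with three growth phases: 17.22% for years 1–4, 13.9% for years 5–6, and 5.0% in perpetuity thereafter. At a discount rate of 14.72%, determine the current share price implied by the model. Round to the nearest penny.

£35.43

Three-stage DDM. Project D₁…D_6; terminal Gordon value at t=6 with g = 0.05; discount at r = 0.1472.
D_1 = 2.3092
D_2 = 2.7069
D_3 = 3.1730
D_4 = 3.7194
D_5 = 4.2364
D_6 = 4.8253
TV_6 = 5.0665/(0.1472−0.05) = 52.1247
P₀ = Σ Dₜ/(1+r)ᵗ + TV_6/(1+r)^6 = 35.4346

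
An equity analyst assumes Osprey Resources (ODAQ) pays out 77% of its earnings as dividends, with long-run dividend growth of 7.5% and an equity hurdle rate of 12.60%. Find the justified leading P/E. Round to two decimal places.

Justified leading P/E = b/(r−g) = 0.77/(0.126−0.075) = 15.0980

15.10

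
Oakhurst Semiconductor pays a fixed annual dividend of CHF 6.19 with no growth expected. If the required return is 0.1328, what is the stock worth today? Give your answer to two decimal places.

CHF 46.61

Zero-growth DDM (perpetuity): P₀ = D/r = 6.19 / 0.1328 = 46.6114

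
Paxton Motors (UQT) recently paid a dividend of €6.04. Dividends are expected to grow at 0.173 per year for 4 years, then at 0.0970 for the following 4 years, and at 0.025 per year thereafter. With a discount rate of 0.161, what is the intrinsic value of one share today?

Three-stage DDM. Project D₁…D_8; terminal Gordon value at t=8 with g = 0.025; discount at r = 0.161.
D_1 = 7.0849
D_2 = 8.3106
D_3 = 9.7483
D_4 = 11.4348
D_5 = 12.5440
D_6 = 13.7608
D_7 = 15.0955
D_8 = 16.5598
TV_8 = 16.9738/(0.161−0.025) = 124.8074
P₀ = Σ Dₜ/(1+r)ᵗ + TV_8/(1+r)^8 = 84.4898

€84.49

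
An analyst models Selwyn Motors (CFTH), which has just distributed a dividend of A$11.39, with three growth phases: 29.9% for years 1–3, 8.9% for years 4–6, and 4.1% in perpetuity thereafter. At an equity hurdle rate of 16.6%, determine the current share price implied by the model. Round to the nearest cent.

A$190.70

Three-stage DDM. Project D₁…D_6; terminal Gordon value at t=6 with g = 0.041; discount at r = 0.166.
D_1 = 14.7956
D_2 = 19.2195
D_3 = 24.9661
D_4 = 27.1881
D_5 = 29.6079
D_6 = 32.2430
TV_6 = 33.5649/(0.166−0.041) = 268.5193
P₀ = Σ Dₜ/(1+r)ᵗ + TV_6/(1+r)^6 = 190.7045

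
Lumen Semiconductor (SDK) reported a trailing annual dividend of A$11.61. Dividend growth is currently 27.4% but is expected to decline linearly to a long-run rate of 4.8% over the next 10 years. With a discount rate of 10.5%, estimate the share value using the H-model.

H-model: P₀ = D₀[(1+g_L) + H(g_S−g_L)]/(r−g_L), with H = 10/2 = 5.
P₀ = 11.61 × [(1+0.048) + 5×(0.274−0.048)] / (0.105−0.048)
   = 11.61 × 2.1780 / 0.057 = 443.6242

A$443.62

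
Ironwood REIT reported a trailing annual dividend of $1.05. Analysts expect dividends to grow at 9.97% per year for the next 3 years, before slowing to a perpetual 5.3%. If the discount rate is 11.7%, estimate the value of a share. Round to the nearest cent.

$19.54

Two-stage DDM. Project D₁…D_3 at 0.0997, terminal growth 0.053, discount at r = 0.117.
D_1 = 1.1547
D_2 = 1.2698
D_3 = 1.3964
Terminal value at t=3: TV = D_4/(r−g) = 1.4704/(0.117−0.053) = 22.9753
P₀ = 1.1547/(1+0.117)^1 + 1.2698/(1+0.117)^2 + 1.3964/(1+0.117)^3 + 22.9753/(1+0.117)^3 = 19.5389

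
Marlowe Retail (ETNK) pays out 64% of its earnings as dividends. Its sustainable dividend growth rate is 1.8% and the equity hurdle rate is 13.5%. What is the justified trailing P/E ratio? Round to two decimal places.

Justified trailing P/E = b(1+g)/(r−g) = 0.64×(1+0.018)/(0.135−0.018) = 5.5685

5.57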